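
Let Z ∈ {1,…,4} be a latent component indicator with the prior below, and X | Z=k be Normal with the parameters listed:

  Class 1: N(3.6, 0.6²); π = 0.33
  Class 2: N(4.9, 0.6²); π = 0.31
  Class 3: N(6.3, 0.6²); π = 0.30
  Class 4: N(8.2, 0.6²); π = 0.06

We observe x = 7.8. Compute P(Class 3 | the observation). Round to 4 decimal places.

The responsibility of component k is P(Z=k) f_k(x) divided by Σ_j P(Z=j) f_j(x).
Normal densities:
  f_1 = (1/(0.6·√(2π)))·exp(−(7.8−3.6)²/(2·0.6²)) = 0.664904·exp(-24.50000) = 1.52245e-11
  f_2 = (1/(0.6·√(2π)))·exp(−(7.8−4.9)²/(2·0.6²)) = 0.664904·exp(-11.68056) = 5.62287e-06
  f_3 = (1/(0.6·√(2π)))·exp(−(7.8−6.3)²/(2·0.6²)) = 0.664904·exp(-3.12500) = 0.0292138
  f_4 = (1/(0.6·√(2π)))·exp(−(7.8−8.2)²/(2·0.6²)) = 0.664904·exp(-0.22222) = 0.532413
Weight by the priors:
  P(Z=1)·f_1 = 0.33 × 1.52245e-11 = 5.0241e-12
  P(Z=2)·f_2 = 0.31 × 5.62287e-06 = 1.74309e-06
  P(Z=3)·f_3 = 0.30 × 0.0292138 = 0.00876415
  P(Z=4)·f_4 = 0.06 × 0.532413 = 0.0319448
Normaliser: 5.0241e-12 + 1.74309e-06 + 0.00876415 + 0.0319448 = 0.0407107
P(Class 3 | x) ≈ 0.2153

0.2153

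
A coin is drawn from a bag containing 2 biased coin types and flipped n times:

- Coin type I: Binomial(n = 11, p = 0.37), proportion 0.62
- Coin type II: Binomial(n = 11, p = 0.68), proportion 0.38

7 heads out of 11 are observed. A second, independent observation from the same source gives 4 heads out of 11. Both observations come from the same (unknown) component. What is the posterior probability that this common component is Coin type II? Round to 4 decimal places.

Apply Bayes' rule: the posterior for each component is proportional to its prior times its likelihood at x.
Since both observations come from the same component, the likelihood for component k is f_k(x₁)·f_k(x₂).
  L_I = [C(11,7)·0.37^7·0.63^4 = 330·0.000949319·0.15753 = 0.0493501] × [0.243615] = 0.0120224
  L_II = [C(11,7)·0.68^7·0.32^4 = 330·0.0672299·0.0104858 = 0.232636] × [0.0242437] = 0.00563996
Weight by the priors:
  P(Z=I)·L_I = 0.62 × 0.0120224 = 0.00745392
  P(Z=II)·L_II = 0.38 × 0.00563996 = 0.00214318
Marginal: 0.00745392 + 0.00214318 = 0.0095971
P(Coin type II | x) = 0.00214318 / 0.0095971 ≈ 0.2233

0.2233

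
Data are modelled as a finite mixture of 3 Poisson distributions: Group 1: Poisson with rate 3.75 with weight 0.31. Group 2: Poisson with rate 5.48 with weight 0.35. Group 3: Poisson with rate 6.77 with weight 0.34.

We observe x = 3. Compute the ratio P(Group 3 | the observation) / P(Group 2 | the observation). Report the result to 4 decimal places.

The posterior odds equal the prior odds times the likelihood ratio: (w_i/w_j)·(f_i(x)/f_j(x)).
Evaluate each component's likelihood at the observed value:
  p_1 = 0.206699
  p_2 = 0.114355
  p_3 = 0.0593528
0.0201799 / 0.0400244 ≈ 0.5042

0.5042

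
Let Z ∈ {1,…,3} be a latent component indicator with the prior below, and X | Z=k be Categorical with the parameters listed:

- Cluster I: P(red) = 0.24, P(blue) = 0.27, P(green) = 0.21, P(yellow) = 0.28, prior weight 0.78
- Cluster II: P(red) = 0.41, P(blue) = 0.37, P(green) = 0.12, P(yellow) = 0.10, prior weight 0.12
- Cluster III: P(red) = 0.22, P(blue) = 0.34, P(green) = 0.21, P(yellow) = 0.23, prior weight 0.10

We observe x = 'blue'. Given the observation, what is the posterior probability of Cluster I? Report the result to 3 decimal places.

0.729

The responsibility of component k is π_k f_k(x) divided by Σ_j π_j f_j(x).
Evaluate each component's likelihood at the observed value:
  L_I = P(blue | comp) = 0.27
  L_II = P(blue | comp) = 0.37
  L_III = P(blue | comp) = 0.34
Prior × likelihood for each component:
  π_I·L_I = 0.78 × 0.27 = 0.2106
  π_II·L_II = 0.12 × 0.37 = 0.0444
  π_III·L_III = 0.10 × 0.34 = 0.034
Denominator: 0.2106 + 0.0444 + 0.034 = 0.289
So the posterior for Cluster I is 0.2106 / 0.289 ≈ 0.729.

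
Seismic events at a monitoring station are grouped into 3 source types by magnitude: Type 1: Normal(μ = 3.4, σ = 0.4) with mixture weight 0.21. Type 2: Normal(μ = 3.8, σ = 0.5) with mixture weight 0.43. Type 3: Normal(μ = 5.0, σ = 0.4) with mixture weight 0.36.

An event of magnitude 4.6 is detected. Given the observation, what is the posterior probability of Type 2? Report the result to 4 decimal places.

The responsibility of component k is π_k f_k(x) divided by Σ_j π_j f_j(x).
Evaluate each component's likelihood at the observed value:
  p_1 = 0.0110796
  p_2 = 0.221842
  p_3 = 0.604927
Weight by the priors:
  π_1·p_1 = 0.21 × 0.0110796 = 0.00232672
  π_2·p_2 = 0.43 × 0.221842 = 0.0953919
  π_3·p_3 = 0.36 × 0.604927 = 0.217774
Sum: 0.00232672 + 0.0953919 + 0.217774 = 0.315492
Responsibility of Type 2: 0.0953919 / 0.315492 ≈ 0.3024

0.3024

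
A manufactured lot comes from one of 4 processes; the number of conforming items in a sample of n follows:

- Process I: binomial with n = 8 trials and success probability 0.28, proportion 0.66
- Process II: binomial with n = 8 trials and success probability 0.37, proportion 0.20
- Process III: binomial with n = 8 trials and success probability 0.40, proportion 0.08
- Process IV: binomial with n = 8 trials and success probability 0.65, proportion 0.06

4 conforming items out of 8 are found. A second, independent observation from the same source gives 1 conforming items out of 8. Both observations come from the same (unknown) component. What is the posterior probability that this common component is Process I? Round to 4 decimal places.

Apply Bayes' rule: the posterior for each component is proportional to its prior times its likelihood at x.
Since both observations come from the same component, the likelihood for component k is f_k(x₁)·f_k(x₂).
  f_I = [C(8,4)·0.28^4·0.72^4 = 70·0.00614656·0.268739 = 0.115627] × [0.224686] = 0.0259798
  f_II = [C(8,4)·0.37^4·0.63^4 = 70·0.0187416·0.15753 = 0.206665] × [0.116594] = 0.0240959
  f_III = [C(8,4)·0.40^4·0.60^4 = 70·0.0256·0.1296 = 0.232243] × [0.0895795] = 0.0208042
  f_IV = [C(8,4)·0.65^4·0.35^4 = 70·0.178506·0.0150062 = 0.18751] × [0.00334564] = 0.00062734
Multiply by the mixture weights:
  π_I·f_I = 0.66 × 0.0259798 = 0.0171467
  π_II·f_II = 0.20 × 0.0240959 = 0.00481917
  π_III·f_III = 0.08 × 0.0208042 = 0.00166434
  π_IV·f_IV = 0.06 × 0.00062734 = 3.76404e-05
Sum: 0.0171467 + 0.00481917 + 0.00166434 + 3.76404e-05 = 0.0236678
P(Process I | x) = 0.0171467 / 0.0236678 ≈ 0.7245

0.7245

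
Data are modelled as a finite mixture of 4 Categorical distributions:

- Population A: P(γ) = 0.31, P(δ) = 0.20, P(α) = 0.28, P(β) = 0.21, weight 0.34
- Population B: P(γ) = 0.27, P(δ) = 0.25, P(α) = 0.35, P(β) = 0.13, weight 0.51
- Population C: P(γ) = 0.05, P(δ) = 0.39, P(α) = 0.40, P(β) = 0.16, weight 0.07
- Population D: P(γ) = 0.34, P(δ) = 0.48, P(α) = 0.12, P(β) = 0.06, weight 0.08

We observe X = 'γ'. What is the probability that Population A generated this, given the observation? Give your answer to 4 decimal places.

0.3850

Apply Bayes' rule: the posterior for each component is proportional to its prior times its likelihood at x.
Component likelihoods at x = 'γ':
  f_A = P(γ | comp) = 0.31
  f_B = P(γ | comp) = 0.27
  f_C = P(γ | comp) = 0.05
  f_D = P(γ | comp) = 0.34
Unnormalised posteriors:
  P(Z=A)·f_A = 0.34 × 0.31 = 0.1054
  P(Z=B)·f_B = 0.51 × 0.27 = 0.1377
  P(Z=C)·f_C = 0.07 × 0.05 = 0.0035
  P(Z=D)·f_D = 0.08 × 0.34 = 0.0272
Marginal: 0.1054 + 0.1377 + 0.0035 + 0.0272 = 0.2738
Responsibility of Population A: 0.1054 / 0.2738 ≈ 0.3850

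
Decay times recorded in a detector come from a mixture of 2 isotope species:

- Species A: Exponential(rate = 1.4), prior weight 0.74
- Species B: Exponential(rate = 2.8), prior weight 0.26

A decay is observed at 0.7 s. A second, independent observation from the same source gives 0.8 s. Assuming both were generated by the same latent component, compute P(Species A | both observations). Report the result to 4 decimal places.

P(component k | x) = π_k·f_k(x) / marginal(x), where marginal(x) = Σ_j π_j·f_j(x).
Since both observations come from the same component, the likelihood for component k is f_k(x₁)·f_k(x₂).
  L_A = [1.4·e^(−1.4·0.7) = 1.4·e^(−0.9800) = 0.525436] × [0.456792] = 0.240015
  L_B = [2.8·e^(−2.8·0.7) = 2.8·e^(−1.9600) = 0.394404] × [0.298084] = 0.117565
Multiply by the mixture weights:
  π_A·L_A = 0.74 × 0.240015 = 0.177611
  π_B·L_B = 0.26 × 0.117565 = 0.030567
Marginal: 0.177611 + 0.030567 = 0.208178
P(Species A | x) ≈ 0.8532

0.8532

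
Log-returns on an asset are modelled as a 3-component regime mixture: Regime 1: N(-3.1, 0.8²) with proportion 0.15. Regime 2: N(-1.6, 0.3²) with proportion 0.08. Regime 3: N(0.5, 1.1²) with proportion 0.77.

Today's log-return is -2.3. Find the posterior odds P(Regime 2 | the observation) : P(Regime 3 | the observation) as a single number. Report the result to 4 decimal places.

0.6391

Only the two components matter; the odds are (w_i f_i(x)) / (w_j f_j(x)).
Evaluate each component's likelihood at the observed value:
  f_1 = (1/(0.8·√(2π)))·exp(−(-2.3−-3.1)²/(2·0.8²)) = 0.498678·exp(-0.50000) = 0.302463
  f_2 = (1/(0.3·√(2π)))·exp(−(-2.3−-1.6)²/(2·0.3²)) = 1.329808·exp(-2.72222) = 0.0874063
  f_3 = (1/(1.1·√(2π)))·exp(−(-2.3−0.5)²/(2·1.1²)) = 0.362675·exp(-3.23967) = 0.0142085
0.0069925 / 0.0109405 ≈ 0.6391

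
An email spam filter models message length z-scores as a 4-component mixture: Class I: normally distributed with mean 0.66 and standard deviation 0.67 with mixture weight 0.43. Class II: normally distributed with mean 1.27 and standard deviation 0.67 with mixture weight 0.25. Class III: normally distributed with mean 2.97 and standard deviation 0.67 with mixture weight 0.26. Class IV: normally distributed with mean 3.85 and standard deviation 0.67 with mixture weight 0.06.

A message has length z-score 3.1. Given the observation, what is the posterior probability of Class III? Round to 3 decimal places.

Posterior ∝ prior × likelihood, so P(k | x) ∝ π_k f_k(x); normalise over all components.
Normal densities:
  p_I = 0.000785035
  p_II = 0.0142845
  p_III = 0.584333
  p_IV = 0.318226
Multiply by the mixture weights:
  π_I·p_I = 0.43 × 0.000785035 = 0.000337565
  π_II·p_II = 0.25 × 0.0142845 = 0.00357113
  π_III·p_III = 0.26 × 0.584333 = 0.151927
  π_IV·p_IV = 0.06 × 0.318226 = 0.0190936
Sum: 0.000337565 + 0.00357113 + 0.151927 + 0.0190936 = 0.174929
Responsibility of Class III: 0.151927 / 0.174929 ≈ 0.869

0.869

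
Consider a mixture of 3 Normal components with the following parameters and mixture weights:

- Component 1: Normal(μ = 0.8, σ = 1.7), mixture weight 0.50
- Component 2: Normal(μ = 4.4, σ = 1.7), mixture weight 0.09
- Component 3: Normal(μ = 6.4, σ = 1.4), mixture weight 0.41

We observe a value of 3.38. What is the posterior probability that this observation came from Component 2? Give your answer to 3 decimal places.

0.267

P(component k | x) = π_k·f_k(x) / marginal(x), where marginal(x) = Σ_j π_j·f_j(x).
Component likelihoods at x = 3.38:
  f_1 = (1/(1.7·√(2π)))·exp(−(3.38−0.8)²/(2·1.7²)) = 0.234672·exp(-1.15163) = 0.074185
  f_2 = (1/(1.7·√(2π)))·exp(−(3.38−4.4)²/(2·1.7²)) = 0.234672·exp(-0.18000) = 0.196014
  f_3 = (1/(1.4·√(2π)))·exp(−(3.38−6.4)²/(2·1.4²)) = 0.284959·exp(-2.32663) = 0.0278188
Weight by the priors:
  π_1·f_1 = 0.50 × 0.074185 = 0.0370925
  π_2·f_2 = 0.09 × 0.196014 = 0.0176413
  π_3·f_3 = 0.41 × 0.0278188 = 0.0114057
Denominator: 0.0370925 + 0.0176413 + 0.0114057 = 0.0661395
P(Component 2 | x) ≈ 0.267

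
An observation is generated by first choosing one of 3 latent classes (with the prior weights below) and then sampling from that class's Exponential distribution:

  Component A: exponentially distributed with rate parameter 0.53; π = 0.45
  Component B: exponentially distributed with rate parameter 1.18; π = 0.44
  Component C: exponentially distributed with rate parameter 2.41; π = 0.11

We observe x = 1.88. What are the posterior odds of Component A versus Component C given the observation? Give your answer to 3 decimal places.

30.835

Posterior odds = (w_i f_i(x)) / (w_j f_j(x)); the normalising sum cancels.
Evaluate each component's likelihood at the observed value:
  p_A = 0.53·e^(−0.53·1.88) = 0.53·e^(−0.9964) = 0.195679
  p_B = 1.18·e^(−1.18·1.88) = 1.18·e^(−2.2184) = 0.128364
  p_C = 2.41·e^(−2.41·1.88) = 2.41·e^(−4.5308) = 0.0259607
Odds = (0.45/0.11) × (0.195679/0.0259607) = 4.09091 × 7.53753 ≈ 30.835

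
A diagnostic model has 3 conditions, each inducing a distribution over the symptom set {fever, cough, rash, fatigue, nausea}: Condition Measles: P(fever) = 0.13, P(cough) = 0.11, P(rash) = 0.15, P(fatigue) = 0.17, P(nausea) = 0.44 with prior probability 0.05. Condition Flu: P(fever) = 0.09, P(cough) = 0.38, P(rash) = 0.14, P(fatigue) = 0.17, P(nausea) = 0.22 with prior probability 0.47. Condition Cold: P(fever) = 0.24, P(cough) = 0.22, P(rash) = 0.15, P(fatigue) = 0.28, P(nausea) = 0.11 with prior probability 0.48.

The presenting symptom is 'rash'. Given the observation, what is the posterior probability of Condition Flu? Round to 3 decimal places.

P(component k | x) = w_k·f_k(x) / marginal(x), where marginal(x) = Σ_j w_j·f_j(x).
Categorical probabilities:
  L_Measles = P(rash | comp) = 0.15
  L_Flu = P(rash | comp) = 0.14
  L_Cold = P(rash | comp) = 0.15
Unnormalised posteriors:
  w_Measles·L_Measles = 0.05 × 0.15 = 0.0075
  w_Flu·L_Flu = 0.47 × 0.14 = 0.0658
  w_Cold·L_Cold = 0.48 × 0.15 = 0.072
Normaliser: 0.0075 + 0.0658 + 0.072 = 0.1453
P(Condition Flu | x) ≈ 0.453

0.453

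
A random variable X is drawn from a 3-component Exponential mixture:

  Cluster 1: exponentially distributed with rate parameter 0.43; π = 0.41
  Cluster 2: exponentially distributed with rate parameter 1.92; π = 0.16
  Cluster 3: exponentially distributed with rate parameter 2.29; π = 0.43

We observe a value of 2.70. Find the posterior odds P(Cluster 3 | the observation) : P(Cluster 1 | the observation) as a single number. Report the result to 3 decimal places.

The posterior odds equal the prior odds times the likelihood ratio: (P(Z=i)/P(Z=j))·(f_i(x)/f_j(x)).
Component likelihoods at x = 2.70:
  p_1 = 0.134664
  p_2 = 0.0107626
  p_3 = 0.00472708
Odds = (0.43/0.41) × (0.00472708/0.134664) = 1.04878 × 0.0351027 ≈ 0.037

0.037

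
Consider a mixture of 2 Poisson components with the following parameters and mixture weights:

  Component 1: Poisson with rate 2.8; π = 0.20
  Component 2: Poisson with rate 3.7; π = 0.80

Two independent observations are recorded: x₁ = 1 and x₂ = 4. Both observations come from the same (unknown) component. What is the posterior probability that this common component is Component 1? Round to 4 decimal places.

By Bayes' theorem, P(k | x) = π_k f_k(x) / Σ_j π_j f_j(x).
Since both observations come from the same component, the likelihood for component k is f_k(x₁)·f_k(x₂).
  L_1 = [0.170268] × [0.155739] = 0.0265173
  L_2 = [0.091477] × [0.193066] = 0.0176611
Prior × likelihood for each component:
  π_1·L_1 = 0.20 × 0.0265173 = 0.00530347
  π_2·L_2 = 0.80 × 0.0176611 = 0.0141289
Evidence: 0.00530347 + 0.0141289 = 0.0194324
Responsibility of Component 1: 0.00530347 / 0.0194324 ≈ 0.2729

0.2729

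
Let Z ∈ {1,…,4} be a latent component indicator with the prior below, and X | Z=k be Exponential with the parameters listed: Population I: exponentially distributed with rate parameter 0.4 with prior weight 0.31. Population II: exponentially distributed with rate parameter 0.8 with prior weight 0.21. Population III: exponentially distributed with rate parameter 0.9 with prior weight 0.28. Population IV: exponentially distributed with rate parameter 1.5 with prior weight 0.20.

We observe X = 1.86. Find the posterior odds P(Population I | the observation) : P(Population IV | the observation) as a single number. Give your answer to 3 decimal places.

3.198

Posterior odds = (π_i f_i(x)) / (π_j f_j(x)); the normalising sum cancels.
Evaluate each component's likelihood at the observed value:
  f_I = 0.190084
  f_II = 0.180659
  f_III = 0.168746
  f_IV = 0.0921318
0.0589259 / 0.0184264 ≈ 3.198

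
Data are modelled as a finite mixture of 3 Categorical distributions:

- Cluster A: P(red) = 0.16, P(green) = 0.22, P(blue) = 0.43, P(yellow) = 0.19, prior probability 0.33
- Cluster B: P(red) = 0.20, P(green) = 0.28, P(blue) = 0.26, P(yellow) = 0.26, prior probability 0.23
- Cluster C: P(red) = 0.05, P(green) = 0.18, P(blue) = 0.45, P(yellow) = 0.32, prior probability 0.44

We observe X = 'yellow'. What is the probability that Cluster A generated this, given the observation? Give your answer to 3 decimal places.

0.238

P(component k | x) = w_k·f_k(x) / marginal(x), where marginal(x) = Σ_j w_j·f_j(x).
Evaluate each component's likelihood at the observed value:
  f_A = 0.19
  f_B = 0.26
  f_C = 0.32
Weight by the priors:
  w_A·f_A = 0.33 × 0.19 = 0.0627
  w_B·f_B = 0.23 × 0.26 = 0.0598
  w_C·f_C = 0.44 × 0.32 = 0.1408
Evidence: 0.0627 + 0.0598 + 0.1408 = 0.2633
Responsibility of Cluster A: 0.0627 / 0.2633 ≈ 0.238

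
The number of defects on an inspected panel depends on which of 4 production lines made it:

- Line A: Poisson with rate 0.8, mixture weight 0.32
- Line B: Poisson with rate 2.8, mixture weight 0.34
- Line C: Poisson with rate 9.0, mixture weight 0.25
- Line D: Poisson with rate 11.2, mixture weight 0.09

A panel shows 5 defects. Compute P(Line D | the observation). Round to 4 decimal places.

0.0384

The responsibility of component k is P(Z=k) f_k(x) divided by Σ_j P(Z=j) f_j(x).
Poisson probabilities:
  L_A = e^(−0.8)·0.8^5/5! = 0.00122697
  L_B = e^(−2.8)·2.8^5/5! = 0.0872136
  L_C = e^(−9.0)·9.0^5/5! = 0.0607269
  L_D = e^(−11.2)·11.2^5/5! = 0.0200822
Prior × likelihood for each component:
  P(Z=A)·L_A = 0.32 × 0.00122697 = 0.00039263
  P(Z=B)·L_B = 0.34 × 0.0872136 = 0.0296526
  P(Z=C)·L_C = 0.25 × 0.0607269 = 0.0151817
  P(Z=D)·L_D = 0.09 × 0.0200822 = 0.0018074
Normaliser: 0.00039263 + 0.0296526 + 0.0151817 + 0.0018074 = 0.0470344
So the posterior for Line D is 0.0018074 / 0.0470344 ≈ 0.0384.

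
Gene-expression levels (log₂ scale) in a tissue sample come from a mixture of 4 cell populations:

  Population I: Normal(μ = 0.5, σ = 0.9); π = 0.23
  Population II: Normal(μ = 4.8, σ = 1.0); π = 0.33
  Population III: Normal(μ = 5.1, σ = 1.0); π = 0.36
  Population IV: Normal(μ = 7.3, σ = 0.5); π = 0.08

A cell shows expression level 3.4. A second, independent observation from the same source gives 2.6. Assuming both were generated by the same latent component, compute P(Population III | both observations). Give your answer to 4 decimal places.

Posterior ∝ prior × likelihood, so P(k | x) ∝ π_k f_k(x); normalise over all components.
Since both observations come from the same component, the likelihood for component k is f_k(x₁)·f_k(x₂).
  f_I = [(1/(0.9·√(2π)))·exp(−(3.4−0.5)²/(2·0.9²)) = 0.443269·exp(-5.19136) = 0.00246655] × [0.0291354] = 7.18639e-05
  f_II = [(1/(1.0·√(2π)))·exp(−(3.4−4.8)²/(2·1.0²)) = 0.398942·exp(-0.98000) = 0.149727] × [0.0354746] = 0.00531152
  f_III = [(1/(1.0·√(2π)))·exp(−(3.4−5.1)²/(2·1.0²)) = 0.398942·exp(-1.44500) = 0.0940491] × [0.0175283] = 0.00164852
  f_IV = [(1/(0.5·√(2π)))·exp(−(3.4−7.3)²/(2·0.5²)) = 0.797885·exp(-30.42000) = 4.90571e-14] × [5.18573e-20] = 2.54397e-33
Weight by the priors:
  π_I·f_I = 0.23 × 7.18639e-05 = 1.65287e-05
  π_II·f_II = 0.33 × 0.00531152 = 0.0017528
  π_III·f_III = 0.36 × 0.00164852 = 0.000593467
  π_IV·f_IV = 0.08 × 2.54397e-33 = 2.03518e-34
Normaliser: 1.65287e-05 + 0.0017528 + 0.000593467 + 2.03518e-34 = 0.0023628
Responsibility of Population III: 0.000593467 / 0.0023628 ≈ 0.2512

0.2512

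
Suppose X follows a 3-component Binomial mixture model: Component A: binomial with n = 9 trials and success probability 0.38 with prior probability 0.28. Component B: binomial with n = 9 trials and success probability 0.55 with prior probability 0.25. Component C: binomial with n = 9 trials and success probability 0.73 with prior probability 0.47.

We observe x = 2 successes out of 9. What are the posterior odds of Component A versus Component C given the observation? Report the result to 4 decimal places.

Since P(k|x) ∝ P(Z=k) f_k(x), the posterior odds are P(Z=i) f_i(x) / (P(Z=j) f_j(x)).
Component likelihoods at x = 2 successes out of 9:
  L_A = C(9,2)·0.38^2·0.62^7 = 36·0.1444·0.0352161 = 0.183068
  L_B = C(9,2)·0.55^2·0.45^7 = 36·0.3025·0.00373669 = 0.0406926
  L_C = C(9,2)·0.73^2·0.27^7 = 36·0.5329·0.000104604 = 0.00200676
Posterior odds = (P(Z=A)·L_A) / (P(Z=C)·L_C) = (0.28·0.183068) / (0.47·0.00200676) = 0.0512589 / 0.000943175 ≈ 54.3472

54.3472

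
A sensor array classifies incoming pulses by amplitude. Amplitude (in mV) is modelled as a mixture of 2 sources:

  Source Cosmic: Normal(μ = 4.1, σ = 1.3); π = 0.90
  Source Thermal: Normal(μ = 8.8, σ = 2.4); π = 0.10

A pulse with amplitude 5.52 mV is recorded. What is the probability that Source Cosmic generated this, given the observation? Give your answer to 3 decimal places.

0.959

By Bayes' theorem, P(k | x) = π_k f_k(x) / Σ_j π_j f_j(x).
Evaluate each component's likelihood at the observed value:
  f_Cosmic = 0.168998
  f_Thermal = 0.0653305
Weight by the priors:
  π_Cosmic·f_Cosmic = 0.90 × 0.168998 = 0.152098
  π_Thermal·f_Thermal = 0.10 × 0.0653305 = 0.00653305
Sum: 0.152098 + 0.00653305 = 0.158631
P(Source Cosmic | data) = 0.152098 / 0.158631 ≈ 0.959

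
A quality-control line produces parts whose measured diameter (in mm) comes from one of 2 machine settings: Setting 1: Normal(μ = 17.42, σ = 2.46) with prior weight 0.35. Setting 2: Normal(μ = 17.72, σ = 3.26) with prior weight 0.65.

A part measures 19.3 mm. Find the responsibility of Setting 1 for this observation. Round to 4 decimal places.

Apply Bayes' rule: the posterior for each component is proportional to its prior times its likelihood at x.
Evaluate each component's likelihood at the observed value:
  L_1 = (1/(2.46·√(2π)))·exp(−(19.3−17.42)²/(2·2.46²)) = 0.162172·exp(-0.29202) = 0.121102
  L_2 = (1/(3.26·√(2π)))·exp(−(19.3−17.72)²/(2·3.26²)) = 0.122375·exp(-0.11745) = 0.108814
Prior × likelihood for each component:
  P(Z=1)·L_1 = 0.35 × 0.121102 = 0.0423857
  P(Z=2)·L_2 = 0.65 × 0.108814 = 0.0707291
Normaliser: 0.0423857 + 0.0707291 = 0.113115
P(Setting 1 | x) ≈ 0.3747

0.3747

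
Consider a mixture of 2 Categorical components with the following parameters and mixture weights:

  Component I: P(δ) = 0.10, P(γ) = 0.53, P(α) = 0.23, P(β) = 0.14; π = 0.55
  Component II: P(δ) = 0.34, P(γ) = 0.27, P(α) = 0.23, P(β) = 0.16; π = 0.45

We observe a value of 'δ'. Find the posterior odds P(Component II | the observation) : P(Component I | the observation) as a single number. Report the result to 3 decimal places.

2.782

The posterior odds equal the prior odds times the likelihood ratio: (P(Z=i)/P(Z=j))·(f_i(x)/f_j(x)).
Component likelihoods at x = 'δ':
  p_I = 0.1
  p_II = 0.34
Posterior odds = (P(Z=II)·p_II) / (P(Z=I)·p_I) = (0.45·0.34) / (0.55·0.1) = 0.153 / 0.055 ≈ 2.782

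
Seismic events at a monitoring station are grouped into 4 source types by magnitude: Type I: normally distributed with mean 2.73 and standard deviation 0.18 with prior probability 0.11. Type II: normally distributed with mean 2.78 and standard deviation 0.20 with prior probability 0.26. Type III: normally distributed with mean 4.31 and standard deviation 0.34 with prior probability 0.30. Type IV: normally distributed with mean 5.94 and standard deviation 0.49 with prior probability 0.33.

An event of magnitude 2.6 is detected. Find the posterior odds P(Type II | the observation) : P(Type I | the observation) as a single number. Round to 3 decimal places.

Since P(k|x) ∝ π_k f_k(x), the posterior odds are π_i f_i(x) / (π_j f_j(x)).
Evaluate each component's likelihood at the observed value:
  p_I = (1/(0.18·√(2π)))·exp(−(2.6−2.73)²/(2·0.18²)) = 2.216346·exp(-0.26080) = 1.70755
  p_II = (1/(0.20·√(2π)))·exp(−(2.6−2.78)²/(2·0.20²)) = 1.994711·exp(-0.40500) = 1.33043
  p_III = (1/(0.34·√(2π)))·exp(−(2.6−4.31)²/(2·0.34²)) = 1.173360·exp(-12.64749) = 3.77308e-06
  p_IV = (1/(0.49·√(2π)))·exp(−(2.6−5.94)²/(2·0.49²)) = 0.814168·exp(-23.23115) = 6.63059e-11
0.345911 / 0.18783 ≈ 1.842

1.842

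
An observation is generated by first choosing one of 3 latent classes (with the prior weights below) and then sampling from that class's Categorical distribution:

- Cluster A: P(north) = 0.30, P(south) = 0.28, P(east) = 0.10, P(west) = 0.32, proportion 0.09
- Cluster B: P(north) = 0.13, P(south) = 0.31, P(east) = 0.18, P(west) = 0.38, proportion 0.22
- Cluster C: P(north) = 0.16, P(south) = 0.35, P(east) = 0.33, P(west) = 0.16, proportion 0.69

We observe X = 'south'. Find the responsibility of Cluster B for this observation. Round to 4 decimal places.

0.2036

P(component k | x) = π_k·f_k(x) / marginal(x), where marginal(x) = Σ_j π_j·f_j(x).
Evaluate each component's likelihood at the observed value:
  p_A = P(south | comp) = 0.28
  p_B = P(south | comp) = 0.31
  p_C = P(south | comp) = 0.35
Weight by the priors:
  π_A·p_A = 0.09 × 0.28 = 0.0252
  π_B·p_B = 0.22 × 0.31 = 0.0682
  π_C·p_C = 0.69 × 0.35 = 0.2415
Marginal: 0.0252 + 0.0682 + 0.2415 = 0.3349
Responsibility of Cluster B: 0.0682 / 0.3349 ≈ 0.2036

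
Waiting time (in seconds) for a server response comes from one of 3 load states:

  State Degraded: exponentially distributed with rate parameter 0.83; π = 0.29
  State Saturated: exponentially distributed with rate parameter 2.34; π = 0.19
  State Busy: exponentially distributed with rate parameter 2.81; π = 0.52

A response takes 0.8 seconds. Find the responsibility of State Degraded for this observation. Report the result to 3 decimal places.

P(component k | x) = P(Z=k)·f_k(x) / marginal(x), where marginal(x) = Σ_j P(Z=j)·f_j(x).
Exponential densities:
  p_Degraded = 0.427274
  p_Saturated = 0.359929
  p_Busy = 0.296765
Unnormalised posteriors:
  P(Z=Degraded)·p_Degraded = 0.29 × 0.427274 = 0.123909
  P(Z=Saturated)·p_Saturated = 0.19 × 0.359929 = 0.0683865
  P(Z=Busy)·p_Busy = 0.52 × 0.296765 = 0.154318
Denominator: 0.123909 + 0.0683865 + 0.154318 = 0.346614
P(State Degraded | x) = 0.123909 / 0.346614 ≈ 0.357

0.357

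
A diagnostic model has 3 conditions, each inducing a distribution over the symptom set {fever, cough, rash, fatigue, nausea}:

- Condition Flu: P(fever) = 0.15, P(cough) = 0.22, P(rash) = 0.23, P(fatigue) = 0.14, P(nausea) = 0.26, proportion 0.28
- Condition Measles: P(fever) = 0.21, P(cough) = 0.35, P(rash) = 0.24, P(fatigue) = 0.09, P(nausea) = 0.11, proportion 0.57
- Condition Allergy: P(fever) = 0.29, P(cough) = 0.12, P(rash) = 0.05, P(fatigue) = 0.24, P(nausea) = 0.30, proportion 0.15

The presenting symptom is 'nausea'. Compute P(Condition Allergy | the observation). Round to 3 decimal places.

By Bayes' theorem, P(k | x) = w_k f_k(x) / Σ_j w_j f_j(x).
Evaluate each component's likelihood at the observed value:
  p_Flu = P(nausea | comp) = 0.26
  p_Measles = P(nausea | comp) = 0.11
  p_Allergy = P(nausea | comp) = 0.30
Weight by the priors:
  w_Flu·p_Flu = 0.28 × 0.26 = 0.0728
  w_Measles·p_Measles = 0.57 × 0.11 = 0.0627
  w_Allergy·p_Allergy = 0.15 × 0.3 = 0.045
Marginal: 0.0728 + 0.0627 + 0.045 = 0.1805
So the posterior for Condition Allergy is 0.045 / 0.1805 ≈ 0.249.

0.249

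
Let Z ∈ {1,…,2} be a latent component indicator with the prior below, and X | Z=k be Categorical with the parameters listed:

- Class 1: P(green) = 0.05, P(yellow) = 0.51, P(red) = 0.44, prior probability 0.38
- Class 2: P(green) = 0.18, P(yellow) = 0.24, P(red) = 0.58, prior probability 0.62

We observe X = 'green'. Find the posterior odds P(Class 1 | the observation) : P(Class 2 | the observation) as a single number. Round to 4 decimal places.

Only the two components matter; the odds are (π_i f_i(x)) / (π_j f_j(x)).
Evaluate each component's likelihood at the observed value:
  p_1 = P(green | comp) = 0.05
  p_2 = P(green | comp) = 0.18
0.019 / 0.1116 ≈ 0.1703

0.1703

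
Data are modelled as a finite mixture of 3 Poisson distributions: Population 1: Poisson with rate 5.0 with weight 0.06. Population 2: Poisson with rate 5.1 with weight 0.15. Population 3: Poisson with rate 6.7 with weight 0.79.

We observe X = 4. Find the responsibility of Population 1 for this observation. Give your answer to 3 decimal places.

Posterior ∝ prior × likelihood, so P(k | x) ∝ P(Z=k) f_k(x); normalise over all components.
Poisson probabilities:
  f_1 = 0.175467
  f_2 = 0.171857
  f_3 = 0.103351
Weight by the priors:
  P(Z=1)·f_1 = 0.06 × 0.175467 = 0.010528
  P(Z=2)·f_2 = 0.15 × 0.171857 = 0.0257786
  P(Z=3)·f_3 = 0.79 × 0.103351 = 0.0816473
Sum: 0.010528 + 0.0257786 + 0.0816473 = 0.117954
So the posterior for Population 1 is 0.010528 / 0.117954 ≈ 0.089.

0.089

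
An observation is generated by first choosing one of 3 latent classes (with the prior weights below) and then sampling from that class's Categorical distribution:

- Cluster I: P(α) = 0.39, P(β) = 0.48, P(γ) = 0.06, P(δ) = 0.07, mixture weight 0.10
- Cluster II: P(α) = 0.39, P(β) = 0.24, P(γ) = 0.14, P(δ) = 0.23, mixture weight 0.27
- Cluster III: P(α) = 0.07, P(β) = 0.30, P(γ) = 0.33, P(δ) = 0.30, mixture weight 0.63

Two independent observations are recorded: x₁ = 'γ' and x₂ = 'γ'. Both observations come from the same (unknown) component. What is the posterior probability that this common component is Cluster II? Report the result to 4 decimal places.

0.0713

Posterior ∝ prior × likelihood, so P(k | x) ∝ π_k f_k(x); normalise over all components.
Since both observations come from the same component, the likelihood for component k is f_k(x₁)·f_k(x₂).
  L_I = [P(γ | comp) = 0.06] × [0.06] = 0.0036
  L_II = [P(γ | comp) = 0.14] × [0.14] = 0.0196
  L_III = [P(γ | comp) = 0.33] × [0.33] = 0.1089
Unnormalised posteriors:
  π_I·L_I = 0.10 × 0.0036 = 0.00036
  π_II·L_II = 0.27 × 0.0196 = 0.005292
  π_III·L_III = 0.63 × 0.1089 = 0.068607
Denominator: 0.00036 + 0.005292 + 0.068607 = 0.074259
P(Cluster II | x₁,x₂) ≈ 0.0713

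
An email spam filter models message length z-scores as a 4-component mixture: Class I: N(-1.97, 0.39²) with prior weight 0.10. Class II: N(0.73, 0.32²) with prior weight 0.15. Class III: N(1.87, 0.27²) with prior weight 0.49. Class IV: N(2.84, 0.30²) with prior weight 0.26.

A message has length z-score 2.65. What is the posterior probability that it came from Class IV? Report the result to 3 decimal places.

0.962

The responsibility of component k is π_k f_k(x) divided by Σ_j π_j f_j(x).
Evaluate each component's likelihood at the observed value:
  f_I = 3.4457e-31
  f_II = 1.89871e-08
  f_III = 0.022767
  f_IV = 1.08815
Prior × likelihood for each component:
  π_I·f_I = 0.10 × 3.4457e-31 = 3.4457e-32
  π_II·f_II = 0.15 × 1.89871e-08 = 2.84807e-09
  π_III·f_III = 0.49 × 0.022767 = 0.0111558
  π_IV·f_IV = 0.26 × 1.08815 = 0.282919
Normaliser: 3.4457e-32 + 2.84807e-09 + 0.0111558 + 0.282919 = 0.294075
P(Class IV | x) = 0.282919 / 0.294075 ≈ 0.962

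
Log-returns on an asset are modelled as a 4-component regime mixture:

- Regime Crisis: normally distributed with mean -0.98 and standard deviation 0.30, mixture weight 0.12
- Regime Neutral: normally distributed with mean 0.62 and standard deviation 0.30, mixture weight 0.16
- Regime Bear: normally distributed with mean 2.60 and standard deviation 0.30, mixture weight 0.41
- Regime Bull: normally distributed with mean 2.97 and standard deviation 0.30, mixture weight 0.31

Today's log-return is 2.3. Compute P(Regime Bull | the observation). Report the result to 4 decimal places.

The responsibility of component k is w_k f_k(x) divided by Σ_j w_j f_j(x).
Evaluate each component's likelihood at the observed value:
  p_Crisis = (1/(0.30·√(2π)))·exp(−(2.3−-0.98)²/(2·0.30²)) = 1.329808·exp(-59.76889) = 1.4672e-26
  p_Neutral = (1/(0.30·√(2π)))·exp(−(2.3−0.62)²/(2·0.30²)) = 1.329808·exp(-15.68000) = 2.06087e-07
  p_Bear = (1/(0.30·√(2π)))·exp(−(2.3−2.60)²/(2·0.30²)) = 1.329808·exp(-0.50000) = 0.806569
  p_Bull = (1/(0.30·√(2π)))·exp(−(2.3−2.97)²/(2·0.30²)) = 1.329808·exp(-2.49389) = 0.109826
Multiply by the mixture weights:
  w_Crisis·p_Crisis = 0.12 × 1.4672e-26 = 1.76064e-27
  w_Neutral·p_Neutral = 0.16 × 2.06087e-07 = 3.2974e-08
  w_Bear·p_Bear = 0.41 × 0.806569 = 0.330693
  w_Bull·p_Bull = 0.31 × 0.109826 = 0.0340462
Evidence: 1.76064e-27 + 3.2974e-08 + 0.330693 + 0.0340462 = 0.36474
So the posterior for Regime Bull is 0.0340462 / 0.36474 ≈ 0.0933.

0.0933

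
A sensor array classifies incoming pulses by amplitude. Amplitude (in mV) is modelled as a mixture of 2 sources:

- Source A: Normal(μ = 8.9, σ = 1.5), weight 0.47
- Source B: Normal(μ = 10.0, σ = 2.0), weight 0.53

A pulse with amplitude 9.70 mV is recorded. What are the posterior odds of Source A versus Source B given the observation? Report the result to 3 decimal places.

Posterior odds = (w_i f_i(x)) / (w_j f_j(x)); the normalising sum cancels.
Evaluate each component's likelihood at the observed value:
  f_A = 0.230703
  f_B = 0.19724
Posterior odds = (w_A·f_A) / (w_B·f_B) = (0.47·0.230703) / (0.53·0.19724) = 0.10843 / 0.104537 ≈ 1.037

1.037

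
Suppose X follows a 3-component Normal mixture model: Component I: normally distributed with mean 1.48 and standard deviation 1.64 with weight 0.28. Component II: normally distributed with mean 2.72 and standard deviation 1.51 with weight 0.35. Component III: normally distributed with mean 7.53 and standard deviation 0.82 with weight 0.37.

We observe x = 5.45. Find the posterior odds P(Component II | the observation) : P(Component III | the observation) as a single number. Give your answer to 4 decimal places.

Since P(k|x) ∝ π_k f_k(x), the posterior odds are π_i f_i(x) / (π_j f_j(x)).
Component likelihoods at x = 5.45:
  f_I = (1/(1.64·√(2π)))·exp(−(5.45−1.48)²/(2·1.64²)) = 0.243257·exp(-2.92997) = 0.0129896
  f_II = (1/(1.51·√(2π)))·exp(−(5.45−2.72)²/(2·1.51²)) = 0.264200·exp(-1.63434) = 0.0515407
  f_III = (1/(0.82·√(2π)))·exp(−(5.45−7.53)²/(2·0.82²)) = 0.486515·exp(-3.21713) = 0.0194946
0.0180392 / 0.00721298 ≈ 2.5009

2.5009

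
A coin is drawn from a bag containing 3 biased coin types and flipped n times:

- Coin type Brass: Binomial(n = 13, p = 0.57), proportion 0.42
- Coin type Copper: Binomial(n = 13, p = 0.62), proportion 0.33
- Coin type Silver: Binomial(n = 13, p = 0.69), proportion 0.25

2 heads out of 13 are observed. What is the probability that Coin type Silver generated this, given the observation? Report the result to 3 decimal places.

The responsibility of component k is P(Z=k) f_k(x) divided by Σ_j P(Z=j) f_j(x).
Binomial probabilities:
  L_Brass = C(13,2)·0.57^2·0.43^11 = 78·0.3249·9.29294e-05 = 0.00235503
  L_Copper = C(13,2)·0.62^2·0.38^11 = 78·0.3844·2.38572e-05 = 0.000715315
  L_Silver = C(13,2)·0.69^2·0.31^11 = 78·0.4761·2.54085e-06 = 9.43564e-05
Prior × likelihood for each component:
  P(Z=Brass)·L_Brass = 0.42 × 0.00235503 = 0.000989115
  P(Z=Copper)·L_Copper = 0.33 × 0.000715315 = 0.000236054
  P(Z=Silver)·L_Silver = 0.25 × 9.43564e-05 = 2.35891e-05
Marginal: 0.000989115 + 0.000236054 + 2.35891e-05 = 0.00124876
P(Coin type Silver | the observation) ≈ 0.019

0.019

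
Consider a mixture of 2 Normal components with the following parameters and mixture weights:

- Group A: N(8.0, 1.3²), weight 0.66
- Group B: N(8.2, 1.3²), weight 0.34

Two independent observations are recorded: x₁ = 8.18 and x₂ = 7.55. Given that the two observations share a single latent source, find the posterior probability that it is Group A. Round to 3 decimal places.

P(component k | x) = π_k·f_k(x) / marginal(x), where marginal(x) = Σ_j π_j·f_j(x).
Since both observations come from the same component, the likelihood for component k is f_k(x₁)·f_k(x₂).
  p_A = [(1/(1.3·√(2π)))·exp(−(8.18−8.0)²/(2·1.3²)) = 0.306879·exp(-0.00959) = 0.303951] × [0.289033] = 0.0878519
  p_B = [(1/(1.3·√(2π)))·exp(−(8.18−8.2)²/(2·1.3²)) = 0.306879·exp(-0.00012) = 0.306842] × [0.270819] = 0.0830989
Unnormalised posteriors:
  π_A·p_A = 0.66 × 0.0878519 = 0.0579823
  π_B·p_B = 0.34 × 0.0830989 = 0.0282536
Marginal: 0.0579823 + 0.0282536 = 0.0862359
P(Group A | x₁, x₂) = 0.0579823 / 0.0862359 ≈ 0.672

0.672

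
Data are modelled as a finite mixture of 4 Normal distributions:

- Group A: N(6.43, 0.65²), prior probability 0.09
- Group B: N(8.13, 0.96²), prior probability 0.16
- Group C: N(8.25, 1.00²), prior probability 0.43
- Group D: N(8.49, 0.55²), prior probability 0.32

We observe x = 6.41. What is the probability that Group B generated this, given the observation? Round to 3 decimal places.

Apply Bayes' rule: the posterior for each component is proportional to its prior times its likelihood at x.
Evaluate each component's likelihood at the observed value:
  p_A = (1/(0.65·√(2π)))·exp(−(6.41−6.43)²/(2·0.65²)) = 0.613757·exp(-0.00047) = 0.613467
  p_B = (1/(0.96·√(2π)))·exp(−(6.41−8.13)²/(2·0.96²)) = 0.415565·exp(-1.60503) = 0.0834797
  p_C = (1/(1.00·√(2π)))·exp(−(6.41−8.25)²/(2·1.00²)) = 0.398942·exp(-1.69280) = 0.0734068
  p_D = (1/(0.55·√(2π)))·exp(−(6.41−8.49)²/(2·0.55²)) = 0.725350·exp(-7.15107) = 0.00056869
Unnormalised posteriors:
  π_A·p_A = 0.09 × 0.613467 = 0.055212
  π_B·p_B = 0.16 × 0.0834797 = 0.0133568
  π_C·p_C = 0.43 × 0.0734068 = 0.0315649
  π_D·p_D = 0.32 × 0.00056869 = 0.000181981
Sum: 0.055212 + 0.0133568 + 0.0315649 + 0.000181981 = 0.100316
So the posterior for Group B is 0.0133568 / 0.100316 ≈ 0.133.

0.133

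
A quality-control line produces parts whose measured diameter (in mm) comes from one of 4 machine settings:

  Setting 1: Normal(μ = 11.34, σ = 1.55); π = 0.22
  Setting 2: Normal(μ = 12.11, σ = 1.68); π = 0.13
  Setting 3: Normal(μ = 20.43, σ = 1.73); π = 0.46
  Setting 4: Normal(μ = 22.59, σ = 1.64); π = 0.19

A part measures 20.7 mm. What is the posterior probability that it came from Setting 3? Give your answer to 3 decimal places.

0.815

By Bayes' theorem, P(k | x) = π_k f_k(x) / Σ_j π_j f_j(x).
Component likelihoods at x = 20.7 mm:
  f_1 = (1/(1.55·√(2π)))·exp(−(20.7−11.34)²/(2·1.55²)) = 0.257382·exp(-18.23301) = 3.10516e-09
  f_2 = (1/(1.68·√(2π)))·exp(−(20.7−12.11)²/(2·1.68²)) = 0.237466·exp(-13.07187) = 4.99527e-07
  f_3 = (1/(1.73·√(2π)))·exp(−(20.7−20.43)²/(2·1.73²)) = 0.230602·exp(-0.01218) = 0.227811
  f_4 = (1/(1.64·√(2π)))·exp(−(20.7−22.59)²/(2·1.64²)) = 0.243257·exp(-0.66406) = 0.125219
Multiply by the mixture weights:
  π_1·f_1 = 0.22 × 3.10516e-09 = 6.83135e-10
  π_2·f_2 = 0.13 × 4.99527e-07 = 6.49385e-08
  π_3·f_3 = 0.46 × 0.227811 = 0.104793
  π_4·f_4 = 0.19 × 0.125219 = 0.0237916
Sum: 6.83135e-10 + 6.49385e-08 + 0.104793 + 0.0237916 = 0.128585
So the posterior for Setting 3 is 0.104793 / 0.128585 ≈ 0.815.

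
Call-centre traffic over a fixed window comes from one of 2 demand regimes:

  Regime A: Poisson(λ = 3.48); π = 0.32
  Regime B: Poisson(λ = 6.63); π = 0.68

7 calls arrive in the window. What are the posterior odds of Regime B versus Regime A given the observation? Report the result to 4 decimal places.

8.2960

The posterior odds equal the prior odds times the likelihood ratio: (P(Z=i)/P(Z=j))·(f_i(x)/f_j(x)).
Evaluate each component's likelihood at the observed value:
  p_A = 0.0377815
  p_B = 0.1475
Posterior odds = (P(Z=B)·p_B) / (P(Z=A)·p_A) = (0.68·0.1475) / (0.32·0.0377815) = 0.1003 / 0.0120901 ≈ 8.2960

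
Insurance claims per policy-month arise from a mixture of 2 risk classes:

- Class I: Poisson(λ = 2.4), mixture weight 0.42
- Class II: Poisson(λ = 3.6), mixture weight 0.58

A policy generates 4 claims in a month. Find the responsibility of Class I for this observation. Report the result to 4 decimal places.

P(component k | x) = π_k·f_k(x) / marginal(x), where marginal(x) = Σ_j π_j·f_j(x).
Poisson probabilities:
  L_I = e^(−2.4)·2.4^4/4! = 0.125408
  L_II = e^(−3.6)·3.6^4/4! = 0.191222
Weight by the priors:
  π_I·L_I = 0.42 × 0.125408 = 0.0526716
  π_II·L_II = 0.58 × 0.191222 = 0.110909
Evidence: 0.0526716 + 0.110909 = 0.163581
Responsibility of Class I: 0.0526716 / 0.163581 ≈ 0.3220

0.3220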